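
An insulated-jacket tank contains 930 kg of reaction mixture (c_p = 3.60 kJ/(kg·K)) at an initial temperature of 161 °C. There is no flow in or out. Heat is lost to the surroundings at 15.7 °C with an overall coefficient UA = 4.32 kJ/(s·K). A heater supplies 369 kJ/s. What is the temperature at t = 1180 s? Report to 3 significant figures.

Lumped-capacitance energy balance: M c_p dT/dt = UA(T_amb − T) + Q̇.
dT/dt = (T_ss − T)/τ with T_ss = T_amb + Q̇/UA = 15.7 + 369/4.32 = 101.12 °C, τ = M c_p/UA = 930·3.60/4.32 = 775.00 s.
T approaches T_ss exponentially: T(t) = T_ss + (T₀ − T_ss) e^(−t/τ).
T(1180) = 101.12 + (59.883)·0.21815 = 114.18 °C.

114 °C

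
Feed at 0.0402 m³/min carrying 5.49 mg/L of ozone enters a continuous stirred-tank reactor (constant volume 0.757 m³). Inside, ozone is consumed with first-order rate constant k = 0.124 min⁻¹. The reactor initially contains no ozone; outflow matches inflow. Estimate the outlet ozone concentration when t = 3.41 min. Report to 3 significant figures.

Accumulation = in − out − consumed: V dC/dt = Q C_in − Q C − k V C.
dC/dt = (Q/V) C_in − (Q/V + k) C; effective rate a = Q/V + k = 0.053104 + 0.124 = 0.17710 min⁻¹.
C_ss = Q C_in/(Q + kV) = 1.6462 mg/L; C(t) = C_ss + (C₀ − C_ss) e^(−a t).
C(3.41) = 1.6462 + (-1.6462)·e^(−0.17710·3.41) = 1.6462 + (-1.6462)·0.54666 = 0.74627 mg/L.

0.746 mg/L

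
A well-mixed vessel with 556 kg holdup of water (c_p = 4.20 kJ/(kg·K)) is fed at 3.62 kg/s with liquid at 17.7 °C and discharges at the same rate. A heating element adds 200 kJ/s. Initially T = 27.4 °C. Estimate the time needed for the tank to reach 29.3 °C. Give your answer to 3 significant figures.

123 s

Heat balance on the well-mixed liquid: M c_p dT/dt = ṁ c_p (T_in − T) + 200.
τ = M/ṁ = 153.59 s; T_ss = T_in + Q̇/(ṁ c_p) = 30.854 °C.
T(t) = T_ss + (T₀ − T_ss) e^(−t/τ). Set T = 29.3:
e^(−t/τ) = (29.3 − 30.854)/(27.4 − 30.854) = 0.44998
t = −153.59 · ln(0.44998) = 122.65 s.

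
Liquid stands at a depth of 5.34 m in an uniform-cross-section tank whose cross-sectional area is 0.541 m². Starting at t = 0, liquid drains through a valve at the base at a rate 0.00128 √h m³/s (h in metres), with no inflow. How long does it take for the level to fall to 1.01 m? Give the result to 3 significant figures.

With no inflow, A dh/dt = −0.00128 √h.
This is separable: 2 d(√h)/dt = −0.00128/A, so √h = √h₀ − (0.00128/(2A)) t.
t = 2A(√h₀ − √h)/0.00128 = 2·0.541·(√5.34 − √1.01)/0.00128
  = 1.0820 × (2.3108 − 1.0050) / 0.00128 = 1103.9 s.

1100 s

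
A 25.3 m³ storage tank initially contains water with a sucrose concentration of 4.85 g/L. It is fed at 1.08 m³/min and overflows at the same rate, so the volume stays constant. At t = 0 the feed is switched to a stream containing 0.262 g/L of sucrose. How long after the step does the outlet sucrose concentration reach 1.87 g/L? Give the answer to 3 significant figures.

24.6 min

Species balance: V dC/dt = Q(C_in − C) ⇒ τ = V/Q = 23.426 min.
C(t) = C_in + (C₀ − C_in) e^(−t/τ). Set C = 1.87 and solve for t:
e^(−t/τ) = (C − C_in)/(C₀ − C_in) = (1.87 − 0.262)/(4.85 − 0.262) = 0.35048
t = −τ ln(…) = 23.426 × 1.0485 = 24.561 min.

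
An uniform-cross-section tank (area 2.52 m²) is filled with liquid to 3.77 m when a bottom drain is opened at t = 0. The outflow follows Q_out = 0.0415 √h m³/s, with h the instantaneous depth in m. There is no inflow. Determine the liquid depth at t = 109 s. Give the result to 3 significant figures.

With no inflow, A dh/dt = −0.0415 √h.
∫ h^(−1/2) dh = −(0.0415/A) ∫ dt, giving 2√h = 2√h₀ − (0.0415/A) t.
√h = √3.77 − 0.0415·109/(2·2.52) = 1.9416 − 0.89752 = 1.0441.
h = 1.0441² = 1.0902 m.

1.09 m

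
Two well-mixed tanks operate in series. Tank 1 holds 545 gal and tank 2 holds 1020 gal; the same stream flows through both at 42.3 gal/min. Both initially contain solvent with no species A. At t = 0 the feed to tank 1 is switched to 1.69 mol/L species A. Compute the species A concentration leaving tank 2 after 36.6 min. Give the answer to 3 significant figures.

Time constants: τᵢ = Vᵢ/Q for each well-mixed tank.
τ₁ = 545/42.3 = 12.884 min; τ₂ = 1020/42.3 = 24.113 min.
Solving the cascade with C₁(0)=C₂(0)=0 gives C₂(t) = C_in[1 − (τ₁ e^(−t/τ₁) − τ₂ e^(−t/τ₂))/(τ₁ − τ₂)].
At t = 36.6: e^(−t/τ₁) = 0.058385, e^(−t/τ₂) = 0.21919.
C₂ = 1.69·[1 − (12.884·0.058385 − 24.113·0.21919)/(-11.229)] = 1.69·0.59631 = 1.0078 mol/L.

1.01 mol/L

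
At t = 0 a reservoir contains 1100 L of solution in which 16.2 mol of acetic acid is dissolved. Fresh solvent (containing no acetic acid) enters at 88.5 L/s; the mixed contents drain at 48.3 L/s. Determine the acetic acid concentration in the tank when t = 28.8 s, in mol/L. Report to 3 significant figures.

0.00302 mol/L

Let m(t) be the amount of acetic acid. Volume: V(t) = V₀ + (Q_in − Q_out) t = 1100 + 40.200 t; V(28.8) = 2257.8 L.
No acetic acid enters, so dm/dt = −Q_out · (m/V).
dm/m = −Q_out dt/(V₀ + 40.200 t); integrating gives ln(m/m₀) = −(Q_out/(Q_in−Q_out)) ln(V/V₀).
m = m₀ (V₀/V)^(Q_out/(Q_in−Q_out)) = 16.2 × (1100/2257.8)^(1.2015) = 6.8282 mol.
C = m/V = 6.8282/2257.8 = 0.0030243 mol/L.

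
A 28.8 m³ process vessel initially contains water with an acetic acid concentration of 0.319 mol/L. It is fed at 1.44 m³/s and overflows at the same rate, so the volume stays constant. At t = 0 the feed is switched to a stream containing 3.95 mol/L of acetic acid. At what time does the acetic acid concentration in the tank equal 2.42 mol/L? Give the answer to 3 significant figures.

Species balance on the tank: V dC/dt = Q(C_in − C), so τ = V/Q = 20.000 s.
C(t) = C_in + (C₀ − C_in) e^(−t/τ). Set C = 2.42 and solve for t:
e^(−t/τ) = (C − C_in)/(C₀ − C_in) = (2.42 − 3.95)/(0.319 − 3.95) = 0.42137
t = −τ ln(…) = 20.000 × 0.86424 = 17.285 s.

17.3 s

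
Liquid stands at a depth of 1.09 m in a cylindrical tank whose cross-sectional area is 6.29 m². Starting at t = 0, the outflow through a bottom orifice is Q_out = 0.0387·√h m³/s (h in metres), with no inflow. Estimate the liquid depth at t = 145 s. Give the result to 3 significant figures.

0.358 m

A dh/dt = −Q_out = −0.0387 √h.
∫ h^(−1/2) dh = −(0.0387/A) ∫ dt, giving 2√h = 2√h₀ − (0.0387/A) t.
√h = √1.09 − 0.0387·145/(2·6.29) = 1.0440 − 0.44607 = 0.59797.
h = 0.59797² = 0.35756 m.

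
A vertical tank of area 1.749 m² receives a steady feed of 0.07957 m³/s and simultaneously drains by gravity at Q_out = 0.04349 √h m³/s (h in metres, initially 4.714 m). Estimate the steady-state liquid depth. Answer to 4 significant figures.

Unsteady balance on liquid volume: A dh/dt = Q_in − 0.04349 √h. At steady state dh/dt = 0:
Q_in = 0.04349 √h_ss ⇒ √h_ss = 0.07957/0.04349 = 1.82962.
h_ss = 1.82962² = 3.34749 m. (Since h₀ = 4.714 m > h_ss, the level will fall toward this value.)

3.347 m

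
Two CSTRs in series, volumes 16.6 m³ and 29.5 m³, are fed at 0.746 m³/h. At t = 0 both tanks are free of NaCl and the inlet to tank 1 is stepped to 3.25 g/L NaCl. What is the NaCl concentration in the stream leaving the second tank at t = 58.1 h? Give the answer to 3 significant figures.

Time constants: τᵢ = Vᵢ/Q for each well-mixed tank.
τ₁ = 16.6/0.746 = 22.252 h; τ₂ = 29.5/0.746 = 39.544 h.
Tank 1: C₁ = C_in(1 − e^(−t/τ₁)). Tank 2 (τ₁ ≠ τ₂): C₂ = C_in[1 − (τ₁ e^(−t/τ₁) − τ₂ e^(−t/τ₂))/(τ₁ − τ₂)].
At t = 58.1: e^(−t/τ₁) = 0.073461, e^(−t/τ₂) = 0.23010.
C₂ = 3.25·[1 − (22.252·0.073461 − 39.544·0.23010)/(-17.292)] = 3.25·0.56833 = 1.8471 g/L.

1.85 g/L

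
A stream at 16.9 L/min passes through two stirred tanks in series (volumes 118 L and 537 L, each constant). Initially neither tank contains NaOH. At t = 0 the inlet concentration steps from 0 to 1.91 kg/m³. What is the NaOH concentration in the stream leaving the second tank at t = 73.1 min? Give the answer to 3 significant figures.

1.66 kg/m³

Each tank obeys Vᵢ dCᵢ/dt = Q(Cᵢ₋₁ − Cᵢ), so τᵢ = Vᵢ/Q.
τ₁ = 118/16.9 = 6.9822 min; τ₂ = 537/16.9 = 31.775 min.
Solving the cascade with C₁(0)=C₂(0)=0 gives C₂(t) = C_in[1 − (τ₁ e^(−t/τ₁) − τ₂ e^(−t/τ₂))/(τ₁ − τ₂)].
At t = 73.1: e^(−t/τ₁) = 2.8392e-05, e^(−t/τ₂) = 0.10020.
C₂ = 1.91·[1 − (6.9822·2.8392e-05 − 31.775·0.10020)/(-24.793)] = 1.91·0.87158 = 1.6647 kg/m³.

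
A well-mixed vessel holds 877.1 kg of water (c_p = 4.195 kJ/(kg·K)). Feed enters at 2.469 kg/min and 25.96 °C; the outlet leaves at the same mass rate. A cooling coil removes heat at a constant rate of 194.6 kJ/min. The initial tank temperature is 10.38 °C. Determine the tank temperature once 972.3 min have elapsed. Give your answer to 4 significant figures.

Heat balance on the well-mixed liquid: M c_p dT/dt = ṁ c_p (T_in − T) − 194.6.
Rearrange: dT/dt = (T_ss − T)/τ with τ = M/ṁ = 355.245 min and T_ss = T_in − Q̇/(ṁ c_p) = 7.17160 °C.
This is linear first-order; T(t) = T_ss + (T₀ − T_ss) e^(−t/τ).
T(972.3) = 7.17160 + (3.20840)·e^(−972.3/355.245) = 7.17160 + (3.20840)·0.0647654 = 7.37939 °C.

7.379 °C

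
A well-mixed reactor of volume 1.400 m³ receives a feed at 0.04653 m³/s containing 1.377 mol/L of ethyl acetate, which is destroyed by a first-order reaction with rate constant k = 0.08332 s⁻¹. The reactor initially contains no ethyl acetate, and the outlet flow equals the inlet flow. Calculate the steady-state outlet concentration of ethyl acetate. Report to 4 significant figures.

0.3926 mol/L

V dC/dt = Q(C_in − C) − k V C.
At steady state: 0 = Q C_in − (Q + kV) C_ss, so C_ss = Q C_in/(Q + kV).
C_ss = 0.04653·1.377/(0.04653 + 0.08332·1.400) = 0.0640718/0.163178 = 0.392650 mol/L.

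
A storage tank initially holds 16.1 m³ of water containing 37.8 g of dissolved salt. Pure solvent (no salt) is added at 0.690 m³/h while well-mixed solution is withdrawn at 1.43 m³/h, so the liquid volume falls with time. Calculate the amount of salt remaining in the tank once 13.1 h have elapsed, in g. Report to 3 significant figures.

Total volume: dV/dt = Q_in − Q_out = -0.74000 m³/h, so V(t) = 16.1 − 0.74000 t and V(13.1) = 6.4060 m³.
No salt enters, so dm/dt = −Q_out · (m/V).
Separate: dm/m = −Q_out dt/V(t) ⇒ ln(m/m₀) = −(Q_out/(Q_in−Q_out)) ln(V/V₀).
m = m₀ (V₀/V)^(Q_out/(Q_in−Q_out)) = 37.8 × (16.1/6.4060)^(-1.9324) = 6.3688 g.

6.37 g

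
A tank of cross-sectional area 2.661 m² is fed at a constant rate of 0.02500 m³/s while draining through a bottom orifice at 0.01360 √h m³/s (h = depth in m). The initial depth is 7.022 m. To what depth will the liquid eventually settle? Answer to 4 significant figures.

Level balance: A dh/dt = 0.02500 − 0.01360 √h. Setting dh/dt = 0:
Q_in = 0.01360 √h_ss ⇒ √h_ss = 0.02500/0.01360 = 1.83824.
h_ss = 1.83824² = 3.37911 m. (Since h₀ = 7.022 m > h_ss, the level will fall toward this value.)

3.379 m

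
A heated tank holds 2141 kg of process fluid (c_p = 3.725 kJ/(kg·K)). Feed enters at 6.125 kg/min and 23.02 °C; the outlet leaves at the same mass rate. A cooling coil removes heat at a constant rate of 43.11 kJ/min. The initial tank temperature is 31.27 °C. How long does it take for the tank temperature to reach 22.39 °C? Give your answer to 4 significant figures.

Heat balance on the well-mixed liquid: M c_p dT/dt = ṁ c_p (T_in − T) − 43.11.
τ = M/ṁ = 349.551 min; T_ss = T_in − Q̇/(ṁ c_p) = 21.1305 °C.
T(t) = T_ss + (T₀ − T_ss) e^(−t/τ). Set T = 22.39:
e^(−t/τ) = (22.39 − 21.1305)/(31.27 − 21.1305) = 0.124217
t = −349.551 · ln(0.124217) = 729.068 min.

729.1 min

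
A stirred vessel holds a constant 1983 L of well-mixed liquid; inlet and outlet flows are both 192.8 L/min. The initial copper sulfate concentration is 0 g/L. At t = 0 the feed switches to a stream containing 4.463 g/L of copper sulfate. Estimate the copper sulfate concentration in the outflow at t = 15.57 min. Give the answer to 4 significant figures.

3.481 g/L

Species balance on the tank: V dC/dt = Q(C_in − C).
So dC/dt = (C_in − C)/τ with τ = V/Q = 1983/192.8 = 10.2853 min.
C approaches C_in exponentially: C(t) = C_in + (C₀ − C_in) e^(−t/τ).
C(15.57) = 4.463 + (0 − 4.463)·e^(−15.57/10.2853) = 4.463 + (-4.46300)·0.220069 = 3.48083 g/L.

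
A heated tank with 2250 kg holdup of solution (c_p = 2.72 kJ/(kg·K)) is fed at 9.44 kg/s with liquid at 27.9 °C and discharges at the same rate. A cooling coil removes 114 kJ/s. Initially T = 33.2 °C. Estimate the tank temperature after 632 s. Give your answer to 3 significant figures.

24.1 °C

Unsteady energy balance on the tank contents: M c_p dT/dt = ṁ c_p (T_in − T) − 114.
τ = M/ṁ = 238.35 s; T_ss = T_in − Q̇/(ṁ c_p) = 27.9 − 114/(9.44·2.72) = 23.460 °C.
T approaches T_ss exponentially: T(t) = T_ss + (T₀ − T_ss) e^(−t/τ).
T(632) = 23.460 + (9.7398)·e^(−632/238.35) = 23.460 + (9.7398)·0.070539 = 24.147 °C.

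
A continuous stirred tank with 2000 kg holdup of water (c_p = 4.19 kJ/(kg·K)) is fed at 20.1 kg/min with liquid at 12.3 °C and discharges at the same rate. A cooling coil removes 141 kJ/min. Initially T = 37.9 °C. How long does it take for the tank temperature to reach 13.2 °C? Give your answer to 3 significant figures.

235 min

M c_p dT/dt = ṁ c_p (T_in − T) − Q̇.
τ = M/ṁ = 99.502 min; T_ss = T_in − Q̇/(ṁ c_p) = 10.626 °C.
T(t) = T_ss + (T₀ − T_ss) e^(−t/τ). Set T = 13.2:
e^(−t/τ) = (13.2 − 10.626)/(37.9 − 10.626) = 0.094382
t = −99.502 · ln(0.094382) = 234.87 min.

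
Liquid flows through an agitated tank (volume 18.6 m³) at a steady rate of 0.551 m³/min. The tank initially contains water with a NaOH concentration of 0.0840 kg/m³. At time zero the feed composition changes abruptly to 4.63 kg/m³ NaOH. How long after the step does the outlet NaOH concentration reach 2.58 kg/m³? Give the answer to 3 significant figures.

Species balance: V dC/dt = Q(C_in − C) ⇒ τ = V/Q = 33.757 min.
C(t) = C_in + (C₀ − C_in) e^(−t/τ). Set C = 2.58 and solve for t:
e^(−t/τ) = (C − C_in)/(C₀ − C_in) = (2.58 − 4.63)/(0.0840 − 4.63) = 0.45095
t = −τ ln(…) = 33.757 × 0.79641 = 26.884 min.

26.9 min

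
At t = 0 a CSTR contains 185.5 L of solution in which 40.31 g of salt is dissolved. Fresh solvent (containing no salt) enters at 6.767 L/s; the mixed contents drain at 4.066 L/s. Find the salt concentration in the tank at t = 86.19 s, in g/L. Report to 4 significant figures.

0.02833 g/L

Total volume: dV/dt = Q_in − Q_out = 2.70100 L/s, so V(t) = 185.5 + 2.70100 t and V(86.19) = 418.299 L.
Solute balance: dm/dt = 0 − Q_out C = −Q_out m/V(t).
dm/m = −Q_out dt/(V₀ + 2.70100 t); integrating gives ln(m/m₀) = −(Q_out/(Q_in−Q_out)) ln(V/V₀).
m = m₀ (V₀/V)^(Q_out/(Q_in−Q_out)) = 40.31 × (185.5/418.299)^(1.50537) = 11.8523 g.
C = m/V = 11.8523/418.299 = 0.0283345 g/L.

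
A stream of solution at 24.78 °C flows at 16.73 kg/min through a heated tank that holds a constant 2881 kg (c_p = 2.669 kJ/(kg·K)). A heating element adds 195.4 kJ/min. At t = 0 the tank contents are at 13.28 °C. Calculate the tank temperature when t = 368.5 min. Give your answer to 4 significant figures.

27.29 °C

First-law balance (no shaft work): M c_p dT/dt = ṁ c_p (T_in − T) + 195.4.
τ = M/ṁ = 172.206 min; T_ss = T_in + Q̇/(ṁ c_p) = 24.78 + 195.4/(16.73·2.669) = 29.1560 °C.
Solution: T(t) = T_ss + (T₀ − T_ss) e^(−t/τ).
T(368.5) = 29.1560 + (-15.8760)·e^(−368.5/172.206) = 29.1560 + (-15.8760)·0.117669 = 27.2879 °C.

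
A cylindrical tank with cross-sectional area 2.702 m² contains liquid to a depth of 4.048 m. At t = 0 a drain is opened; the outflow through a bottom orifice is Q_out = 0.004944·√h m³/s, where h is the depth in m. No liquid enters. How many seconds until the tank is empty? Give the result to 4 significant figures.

2199 s

With no inflow, A dh/dt = −0.004944 √h.
∫ h^(−1/2) dh = −(0.004944/A) ∫ dt, giving 2√h = 2√h₀ − (0.004944/A) t.
Set h = 0: 2√h₀ = (0.004944/A) t_empty ⇒ t_empty = 2A√h₀/0.004944.
t_empty = 2·2.702·√4.048/0.004944 = 5.40400·2.01196/0.004944 = 2199.16 s.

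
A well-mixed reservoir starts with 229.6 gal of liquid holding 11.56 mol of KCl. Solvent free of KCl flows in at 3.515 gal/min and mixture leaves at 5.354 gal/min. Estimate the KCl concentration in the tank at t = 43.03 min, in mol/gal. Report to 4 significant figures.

Let m(t) be the amount of KCl. Volume: V(t) = V₀ + (Q_in − Q_out) t = 229.6 − 1.83900 t; V(43.03) = 150.468 gal.
No KCl enters, so dm/dt = −Q_out · (m/V).
Separate: dm/m = −Q_out dt/V(t) ⇒ ln(m/m₀) = −(Q_out/(Q_in−Q_out)) ln(V/V₀).
m = m₀ (V₀/V)^(Q_out/(Q_in−Q_out)) = 11.56 × (229.6/150.468)^(-2.91136) = 3.37785 mol.
C = m/V = 3.37785/150.468 = 0.0224490 mol/gal.

0.02245 mol/gal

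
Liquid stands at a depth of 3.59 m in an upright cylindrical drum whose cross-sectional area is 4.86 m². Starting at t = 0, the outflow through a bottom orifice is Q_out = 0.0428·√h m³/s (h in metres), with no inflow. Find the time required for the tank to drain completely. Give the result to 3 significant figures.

Mass balance (ρ constant): A dh/dt = −0.0428 √h.
This is separable: 2 d(√h)/dt = −0.0428/A, so √h = √h₀ − (0.0428/(2A)) t.
Set h = 0: 2√h₀ = (0.0428/A) t_empty ⇒ t_empty = 2A√h₀/0.0428.
t_empty = 2·4.86·√3.59/0.0428 = 9.7200·1.8947/0.0428 = 430.30 s.

430 s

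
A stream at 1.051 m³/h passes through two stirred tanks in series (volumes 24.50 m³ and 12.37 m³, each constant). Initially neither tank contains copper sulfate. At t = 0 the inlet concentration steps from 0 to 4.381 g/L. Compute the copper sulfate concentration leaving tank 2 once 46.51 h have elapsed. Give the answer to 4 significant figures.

Each tank obeys Vᵢ dCᵢ/dt = Q(Cᵢ₋₁ − Cᵢ), so τᵢ = Vᵢ/Q.
τ₁ = 24.50/1.051 = 23.3111 h; τ₂ = 12.37/1.051 = 11.7697 h.
Tank 1: C₁ = C_in(1 − e^(−t/τ₁)). Tank 2 (τ₁ ≠ τ₂): C₂ = C_in[1 − (τ₁ e^(−t/τ₁) − τ₂ e^(−t/τ₂))/(τ₁ − τ₂)].
At t = 46.51: e^(−t/τ₁) = 0.135989, e^(−t/τ₂) = 0.0192228.
C₂ = 4.381·[1 − (23.3111·0.135989 − 11.7697·0.0192228)/(11.5414)] = 4.381·0.744935 = 3.26356 g/L.

3.264 g/L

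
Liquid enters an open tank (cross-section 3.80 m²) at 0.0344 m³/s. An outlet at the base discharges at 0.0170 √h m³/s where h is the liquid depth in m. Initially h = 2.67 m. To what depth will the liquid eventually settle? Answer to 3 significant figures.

4.09 m

Volume balance on the tank: A dh/dt = Q_in − 0.0170 √h. At steady state dh/dt = 0:
Q_in = 0.0170 √h_ss ⇒ √h_ss = 0.0344/0.0170 = 2.0235.
h_ss = 2.0235² = 4.0947 m. (Since h₀ = 2.67 m < h_ss, the level will rise toward this value.)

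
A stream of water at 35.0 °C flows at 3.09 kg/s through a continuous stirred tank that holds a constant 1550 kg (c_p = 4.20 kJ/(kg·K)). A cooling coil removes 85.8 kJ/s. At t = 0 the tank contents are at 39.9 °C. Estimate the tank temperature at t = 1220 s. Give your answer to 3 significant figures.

29.4 °C

M c_p dT/dt = ṁ c_p (T_in − T) − Q̇.
Rearrange: dT/dt = (T_ss − T)/τ with τ = M/ṁ = 501.62 s and T_ss = T_in − Q̇/(ṁ c_p) = 28.389 °C.
This is linear first-order; T(t) = T_ss + (T₀ − T_ss) e^(−t/τ).
T(1220) = 28.389 + (11.511)·e^(−1220/501.62) = 28.389 + (11.511)·0.087850 = 29.400 °C.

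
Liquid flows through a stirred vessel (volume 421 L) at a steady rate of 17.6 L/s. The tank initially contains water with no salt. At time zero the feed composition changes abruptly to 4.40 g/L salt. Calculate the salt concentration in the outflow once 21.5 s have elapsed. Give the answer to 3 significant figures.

2.61 g/L

Unsteady species balance (constant V, well mixed): V dC/dt = Q(C_in − C).
Time constant τ = V/Q = 421/17.6 = 23.920 s.
Integrating: C(t) = C_in + (C₀ − C_in) e^(−t/τ).
C(21.5) = 4.40 + (0 − 4.40)·e^(−21.5/23.920) = 4.40 + (-4.4000)·0.40705 = 2.6090 g/L.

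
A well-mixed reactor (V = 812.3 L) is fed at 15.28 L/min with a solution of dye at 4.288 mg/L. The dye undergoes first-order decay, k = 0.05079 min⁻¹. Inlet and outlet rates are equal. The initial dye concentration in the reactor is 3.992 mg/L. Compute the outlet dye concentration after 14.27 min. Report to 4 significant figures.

Accumulation = in − out − consumed: V dC/dt = Q C_in − Q C − k V C.
dC/dt = (Q/V) C_in − (Q/V + k) C; effective rate a = Q/V + k = 0.0188108 + 0.05079 = 0.0696008 min⁻¹.
C_ss = Q C_in/(Q + kV) = 1.15890 mg/L; C(t) = C_ss + (C₀ − C_ss) e^(−a t).
C(14.27) = 1.15890 + (2.83310)·e^(−0.0696008·14.27) = 1.15890 + (2.83310)·0.370388 = 2.20825 mg/L.

2.208 mg/L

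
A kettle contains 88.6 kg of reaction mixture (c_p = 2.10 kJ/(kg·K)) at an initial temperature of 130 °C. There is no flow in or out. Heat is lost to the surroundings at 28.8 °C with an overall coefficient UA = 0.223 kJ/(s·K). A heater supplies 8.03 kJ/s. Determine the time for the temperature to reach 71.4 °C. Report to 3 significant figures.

M c_p dT/dt = −UA(T − T_amb) + Q̇.
τ = M c_p/UA = 834.35 s; T_ss = T_amb + Q̇/UA = 28.8 + 8.03/0.223 = 64.809 °C.
T(t) = T_ss + (T₀ − T_ss)e^(−t/τ); set T = 71.4:
t = −τ ln[(T − T_ss)/(T₀ − T_ss)] = −834.35 · ln(0.10110) = 1912.0 s.

1910 s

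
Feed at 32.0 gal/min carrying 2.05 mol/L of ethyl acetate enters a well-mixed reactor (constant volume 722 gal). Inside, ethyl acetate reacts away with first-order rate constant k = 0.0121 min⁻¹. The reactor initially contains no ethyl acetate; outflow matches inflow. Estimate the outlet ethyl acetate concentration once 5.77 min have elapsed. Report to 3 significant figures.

0.447 mol/L

Species balance: V dC/dt = Q C_in − Q C − k V C.
This is linear with rate a = Q/V + k = 0.056421 min⁻¹.
C_ss = Q C_in/(Q + kV) = 1.6104 mol/L; C(t) = C_ss + (C₀ − C_ss) e^(−a t).
C(5.77) = 1.6104 + (-1.6104)·e^(−0.056421·5.77) = 1.6104 + (-1.6104)·0.72213 = 0.44747 mol/L.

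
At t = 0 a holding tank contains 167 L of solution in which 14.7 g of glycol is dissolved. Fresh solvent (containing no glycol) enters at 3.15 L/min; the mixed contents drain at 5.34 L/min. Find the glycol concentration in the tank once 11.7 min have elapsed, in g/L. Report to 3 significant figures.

0.0693 g/L

Let m(t) be the amount of glycol. Volume: V(t) = V₀ + (Q_in − Q_out) t = 167 − 2.1900 t; V(11.7) = 141.38 L.
Species balance (pure solvent in): dm/dt = −Q_out · m/V(t).
Separate: dm/m = −Q_out dt/V(t) ⇒ ln(m/m₀) = −(Q_out/(Q_in−Q_out)) ln(V/V₀).
m = m₀ (V₀/V)^(Q_out/(Q_in−Q_out)) = 14.7 × (167/141.38)^(-2.4384) = 9.7934 g.
C = m/V = 9.7934/141.38 = 0.069271 g/L.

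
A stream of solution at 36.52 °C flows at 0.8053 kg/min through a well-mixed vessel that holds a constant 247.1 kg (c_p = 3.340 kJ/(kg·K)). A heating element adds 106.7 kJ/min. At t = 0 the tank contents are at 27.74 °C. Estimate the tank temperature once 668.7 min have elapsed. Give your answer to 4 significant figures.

M c_p dT/dt = ṁ c_p (T_in − T) + Q̇.
τ = M/ṁ = 306.842 min; T_ss = T_in + Q̇/(ṁ c_p) = 36.52 + 106.7/(0.8053·3.340) = 76.1898 °C.
Solution: T(t) = T_ss + (T₀ − T_ss) e^(−t/τ).
T(668.7) = 76.1898 + (-48.4498)·e^(−668.7/306.842) = 76.1898 + (-48.4498)·0.113121 = 70.7091 °C.

70.71 °C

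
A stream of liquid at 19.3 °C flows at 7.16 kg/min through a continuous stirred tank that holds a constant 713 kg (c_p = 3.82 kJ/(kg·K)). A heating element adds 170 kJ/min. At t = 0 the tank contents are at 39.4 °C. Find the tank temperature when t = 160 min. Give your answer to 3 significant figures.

Energy balance: M c_p dT/dt = ṁ c_p (T_in − T) + 170.
Rearrange: dT/dt = (T_ss − T)/τ with τ = M/ṁ = 99.581 min and T_ss = T_in + Q̇/(ṁ c_p) = 25.515 °C.
Solution: T(t) = T_ss + (T₀ − T_ss) e^(−t/τ).
T(160) = 25.515 + (13.885)·e^(−160/99.581) = 25.515 + (13.885)·0.20054 = 28.300 °C.

28.3 °C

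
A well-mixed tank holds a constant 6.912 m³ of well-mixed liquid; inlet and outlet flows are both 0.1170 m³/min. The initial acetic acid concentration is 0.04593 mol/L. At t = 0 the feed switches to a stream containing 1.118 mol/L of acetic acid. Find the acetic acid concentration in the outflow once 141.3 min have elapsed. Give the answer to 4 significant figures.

Species balance on the tank: V dC/dt = Q(C_in − C).
Time constant τ = V/Q = 6.912/0.1170 = 59.0769 min.
Solution: C(t) = C_in + (C₀ − C_in) e^(−t/τ).
C(141.3) = 1.118 + (0.04593 − 1.118)·e^(−141.3/59.0769) = 1.118 + (-1.07207)·0.0914652 = 1.01994 mol/L.

1.020 mol/L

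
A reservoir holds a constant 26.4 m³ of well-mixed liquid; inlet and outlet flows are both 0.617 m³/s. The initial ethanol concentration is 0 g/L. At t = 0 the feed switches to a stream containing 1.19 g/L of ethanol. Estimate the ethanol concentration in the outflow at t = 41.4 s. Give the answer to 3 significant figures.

0.738 g/L

Unsteady species balance (constant V, well mixed): V dC/dt = Q(C_in − C).
Rewrite as dC/dt + C/τ = C_in/τ, τ = V/Q = 42.788 s.
This is linear first-order; C(t) = C_in + (C₀ − C_in) e^(−t/τ).
C(41.4) = 1.19 + (0 − 1.19)·e^(−41.4/42.788) = 1.19 + (-1.1900)·0.38001 = 0.73779 g/L.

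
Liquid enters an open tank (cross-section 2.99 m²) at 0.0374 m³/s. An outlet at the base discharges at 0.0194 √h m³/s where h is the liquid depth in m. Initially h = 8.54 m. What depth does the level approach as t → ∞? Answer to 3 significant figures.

A dh/dt = Q_in − 0.0194 √h. Steady state requires inflow = outflow:
Q_in = 0.0194 √h_ss ⇒ √h_ss = 0.0374/0.0194 = 1.9278.
h_ss = 1.9278² = 3.7165 m. (Since h₀ = 8.54 m > h_ss, the level will fall toward this value.)

3.72 m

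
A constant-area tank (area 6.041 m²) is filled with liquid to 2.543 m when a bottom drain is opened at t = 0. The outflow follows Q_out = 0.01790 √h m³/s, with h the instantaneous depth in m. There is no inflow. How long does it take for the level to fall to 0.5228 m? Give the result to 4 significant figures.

588.3 s

With no inflow, A dh/dt = −0.01790 √h.
∫ h^(−1/2) dh = −(0.01790/A) ∫ dt, giving 2√h = 2√h₀ − (0.01790/A) t.
t = 2A(√h₀ − √h)/0.01790 = 2·6.041·(√2.543 − √0.5228)/0.01790
  = 12.0820 × (1.59468 − 0.723049) / 0.01790 = 588.326 s.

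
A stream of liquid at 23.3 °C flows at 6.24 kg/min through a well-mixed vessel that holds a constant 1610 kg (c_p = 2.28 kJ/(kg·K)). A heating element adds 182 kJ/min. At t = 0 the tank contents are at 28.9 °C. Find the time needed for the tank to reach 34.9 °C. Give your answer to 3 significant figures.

Unsteady energy balance on the tank contents: M c_p dT/dt = ṁ c_p (T_in − T) + 182.
τ = M/ṁ = 258.01 min; T_ss = T_in + Q̇/(ṁ c_p) = 36.092 °C.
T(t) = T_ss + (T₀ − T_ss) e^(−t/τ). Set T = 34.9:
e^(−t/τ) = (34.9 − 36.092)/(28.9 − 36.092) = 0.16579
t = −258.01 · ln(0.16579) = 463.66 min.

464 min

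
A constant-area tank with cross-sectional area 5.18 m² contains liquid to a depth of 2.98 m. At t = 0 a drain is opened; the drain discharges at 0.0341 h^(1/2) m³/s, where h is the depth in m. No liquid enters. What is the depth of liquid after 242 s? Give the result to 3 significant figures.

A dh/dt = −Q_out = −0.0341 √h.
Separate and integrate: 2(√h − √h₀) = −(0.0341/A) t.
√h = √2.98 − 0.0341·242/(2·5.18) = 1.7263 − 0.79654 = 0.92972.
h = 0.92972² = 0.86439 m.

0.864 m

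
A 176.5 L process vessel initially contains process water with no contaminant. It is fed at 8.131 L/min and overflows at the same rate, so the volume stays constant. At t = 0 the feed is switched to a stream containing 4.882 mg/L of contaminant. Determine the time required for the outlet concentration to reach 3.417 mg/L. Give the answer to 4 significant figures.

26.13 min

Species balance on the tank: V dC/dt = Q(C_in − C), so τ = V/Q = 21.7070 min.
C(t) = C_in + (C₀ − C_in) e^(−t/τ). Set C = 3.417 and solve for t:
e^(−t/τ) = (C − C_in)/(C₀ − C_in) = (3.417 − 4.882)/(0 − 4.882) = 0.300082
t = −τ ln(…) = 21.7070 × 1.20370 = 26.1288 min.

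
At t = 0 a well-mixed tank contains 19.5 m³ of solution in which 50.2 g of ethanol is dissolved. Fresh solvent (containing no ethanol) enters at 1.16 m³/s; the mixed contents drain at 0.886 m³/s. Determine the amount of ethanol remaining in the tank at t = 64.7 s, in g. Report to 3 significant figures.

Let m(t) be the amount of ethanol. Volume: V(t) = V₀ + (Q_in − Q_out) t = 19.5 + 0.27400 t; V(64.7) = 37.228 m³.
Species balance (pure solvent in): dm/dt = −Q_out · m/V(t).
dm/m = −Q_out dt/(V₀ + 0.27400 t); integrating gives ln(m/m₀) = −(Q_out/(Q_in−Q_out)) ln(V/V₀).
m = m₀ (V₀/V)^(Q_out/(Q_in−Q_out)) = 50.2 × (19.5/37.228)^(3.2336) = 6.2031 g.

6.20 g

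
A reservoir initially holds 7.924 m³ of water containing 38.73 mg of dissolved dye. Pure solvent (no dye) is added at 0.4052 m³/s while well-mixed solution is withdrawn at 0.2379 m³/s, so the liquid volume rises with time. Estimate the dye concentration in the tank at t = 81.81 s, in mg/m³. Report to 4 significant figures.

0.4303 mg/m³

Total volume: dV/dt = Q_in − Q_out = 0.167300 m³/s, so V(t) = 7.924 + 0.167300 t and V(81.81) = 21.6108 m³.
Species balance (pure solvent in): dm/dt = −Q_out · m/V(t).
dm/m = −Q_out dt/(V₀ + 0.167300 t); integrating gives ln(m/m₀) = −(Q_out/(Q_in−Q_out)) ln(V/V₀).
m = m₀ (V₀/V)^(Q_out/(Q_in−Q_out)) = 38.73 × (7.924/21.6108)^(1.42200) = 9.29920 mg.
C = m/V = 9.29920/21.6108 = 0.430303 mg/m³.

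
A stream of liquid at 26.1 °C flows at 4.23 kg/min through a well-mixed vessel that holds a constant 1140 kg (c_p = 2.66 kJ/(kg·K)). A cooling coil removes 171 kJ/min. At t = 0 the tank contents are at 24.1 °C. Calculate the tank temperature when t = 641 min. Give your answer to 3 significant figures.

M c_p dT/dt = ṁ c_p (T_in − T) − Q̇.
Rearrange: dT/dt = (T_ss − T)/τ with τ = M/ṁ = 269.50 min and T_ss = T_in − Q̇/(ṁ c_p) = 10.902 °C.
Integrating: T(t) = T_ss + (T₀ − T_ss) e^(−t/τ).
T(641) = 10.902 + (13.198)·e^(−641/269.50) = 10.902 + (13.198)·0.092694 = 12.126 °C.

12.1 °C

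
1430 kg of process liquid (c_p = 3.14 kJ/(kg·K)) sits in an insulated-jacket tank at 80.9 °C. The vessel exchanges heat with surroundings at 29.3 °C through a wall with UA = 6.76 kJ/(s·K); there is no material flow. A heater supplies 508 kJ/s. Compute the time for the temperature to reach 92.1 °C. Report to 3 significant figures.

429 s

Heat balance on the well-mixed liquid: M c_p dT/dt = −UA(T − T_amb) + Q̇.
τ = M c_p/UA = 664.23 s; T_ss = T_amb + Q̇/UA = 29.3 + 508/6.76 = 104.45 °C.
T(t) = T_ss + (T₀ − T_ss)e^(−t/τ); set T = 92.1:
t = −τ ln[(T − T_ss)/(T₀ − T_ss)] = −664.23 · ln(0.52437) = 428.79 s.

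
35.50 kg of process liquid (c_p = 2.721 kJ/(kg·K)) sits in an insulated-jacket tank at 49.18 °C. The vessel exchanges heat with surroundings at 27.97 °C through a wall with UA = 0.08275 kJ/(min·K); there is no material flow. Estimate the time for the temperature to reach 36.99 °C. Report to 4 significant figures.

998.1 min

Lumped-capacitance energy balance: M c_p dT/dt = UA(T_amb − T).
τ = M c_p/UA = 1167.32 min; T_ss = T_amb = 27.9700 °C.
T(t) = T_ss + (T₀ − T_ss)e^(−t/τ); set T = 36.99:
t = −τ ln[(T − T_ss)/(T₀ − T_ss)] = −1167.32 · ln(0.425271) = 998.089 min.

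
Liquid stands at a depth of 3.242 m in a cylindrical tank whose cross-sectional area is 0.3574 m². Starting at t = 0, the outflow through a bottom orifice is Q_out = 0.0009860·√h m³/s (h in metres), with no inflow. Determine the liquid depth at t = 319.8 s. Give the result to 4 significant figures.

1.848 m

A dh/dt = −Q_out = −0.0009860 √h.
Separate and integrate: 2(√h − √h₀) = −(0.0009860/A) t.
√h = √3.242 − 0.0009860·319.8/(2·0.3574) = 1.80056 − 0.441134 = 1.35942.
h = 1.35942² = 1.84803 m.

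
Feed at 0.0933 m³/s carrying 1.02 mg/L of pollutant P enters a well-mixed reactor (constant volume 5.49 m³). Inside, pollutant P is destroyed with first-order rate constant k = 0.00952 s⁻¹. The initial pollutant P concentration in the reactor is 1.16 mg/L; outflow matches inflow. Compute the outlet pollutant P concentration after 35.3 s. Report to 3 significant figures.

V dC/dt = Q(C_in − C) − k V C.
dC/dt = (Q/V) C_in − (Q/V + k) C; effective rate a = Q/V + k = 0.016995 + 0.00952 = 0.026515 s⁻¹.
C_ss = Q C_in/(Q + kV) = 0.65377 mg/L; C(t) = C_ss + (C₀ − C_ss) e^(−a t).
C(35.3) = 0.65377 + (0.50623)·e^(−0.026515·35.3) = 0.65377 + (0.50623)·0.39221 = 0.85232 mg/L.

0.852 mg/L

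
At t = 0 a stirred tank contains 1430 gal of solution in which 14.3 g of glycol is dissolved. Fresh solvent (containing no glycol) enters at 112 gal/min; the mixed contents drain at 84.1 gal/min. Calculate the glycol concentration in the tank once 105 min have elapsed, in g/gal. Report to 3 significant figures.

Let m(t) be the amount of glycol. Volume: V(t) = V₀ + (Q_in − Q_out) t = 1430 + 27.900 t; V(105) = 4359.5 gal.
Species balance (pure solvent in): dm/dt = −Q_out · m/V(t).
Separate: dm/m = −Q_out dt/V(t) ⇒ ln(m/m₀) = −(Q_out/(Q_in−Q_out)) ln(V/V₀).
m = m₀ (V₀/V)^(Q_out/(Q_in−Q_out)) = 14.3 × (1430/4359.5)^(3.0143) = 0.49670 g.
C = m/V = 0.49670/4359.5 = 0.00011393 g/gal.

0.000114 g/gal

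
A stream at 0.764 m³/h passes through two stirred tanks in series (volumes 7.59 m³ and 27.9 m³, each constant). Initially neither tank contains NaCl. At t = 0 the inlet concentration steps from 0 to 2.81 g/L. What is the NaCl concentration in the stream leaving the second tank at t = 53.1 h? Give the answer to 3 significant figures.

1.91 g/L

Each tank obeys Vᵢ dCᵢ/dt = Q(Cᵢ₋₁ − Cᵢ), so τᵢ = Vᵢ/Q.
τ₁ = 7.59/0.764 = 9.9346 h; τ₂ = 27.9/0.764 = 36.518 h.
Solving the cascade with C₁(0)=C₂(0)=0 gives C₂(t) = C_in[1 − (τ₁ e^(−t/τ₁) − τ₂ e^(−t/τ₂))/(τ₁ − τ₂)].
At t = 53.1: e^(−t/τ₁) = 0.0047720, e^(−t/τ₂) = 0.23362.
C₂ = 2.81·[1 − (9.9346·0.0047720 − 36.518·0.23362)/(-26.584)] = 2.81·0.68086 = 1.9132 g/L.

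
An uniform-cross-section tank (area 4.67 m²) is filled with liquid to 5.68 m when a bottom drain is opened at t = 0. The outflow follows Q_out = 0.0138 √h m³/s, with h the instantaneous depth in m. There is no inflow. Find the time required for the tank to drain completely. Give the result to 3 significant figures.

1610 s

Mass balance (ρ constant): A dh/dt = −0.0138 √h.
Separate and integrate: 2(√h − √h₀) = −(0.0138/A) t.
Tank is empty when √h = 0: t_empty = 2A√h₀/0.0138.
t_empty = 2·4.67·√5.68/0.0138 = 9.3400·2.3833/0.0138 = 1613.0 s.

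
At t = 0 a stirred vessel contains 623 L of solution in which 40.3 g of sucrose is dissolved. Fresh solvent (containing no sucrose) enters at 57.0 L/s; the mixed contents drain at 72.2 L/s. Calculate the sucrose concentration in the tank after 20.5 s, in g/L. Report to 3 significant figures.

Let m(t) be the amount of sucrose. Volume: V(t) = V₀ + (Q_in − Q_out) t = 623 − 15.200 t; V(20.5) = 311.40 L.
No sucrose enters, so dm/dt = −Q_out · (m/V).
Separate: dm/m = −Q_out dt/V(t) ⇒ ln(m/m₀) = −(Q_out/(Q_in−Q_out)) ln(V/V₀).
m = m₀ (V₀/V)^(Q_out/(Q_in−Q_out)) = 40.3 × (623/311.40)^(-4.7500) = 1.4954 g.
C = m/V = 1.4954/311.40 = 0.0048021 g/L.

0.00480 g/L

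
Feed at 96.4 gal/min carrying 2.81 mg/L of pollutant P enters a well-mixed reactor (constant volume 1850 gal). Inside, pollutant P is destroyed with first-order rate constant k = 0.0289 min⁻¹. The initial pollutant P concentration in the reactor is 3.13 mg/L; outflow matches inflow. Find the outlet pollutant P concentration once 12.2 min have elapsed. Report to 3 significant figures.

2.30 mg/L

Accumulation = in − out − consumed: V dC/dt = Q C_in − Q C − k V C.
This is linear with rate a = Q/V + k = 0.081008 min⁻¹.
C_ss = Q C_in/(Q + kV) = 1.8075 mg/L; C(t) = C_ss + (C₀ − C_ss) e^(−a t).
C(12.2) = 1.8075 + (1.3225)·e^(−0.081008·12.2) = 1.8075 + (1.3225)·0.37221 = 2.2998 mg/L.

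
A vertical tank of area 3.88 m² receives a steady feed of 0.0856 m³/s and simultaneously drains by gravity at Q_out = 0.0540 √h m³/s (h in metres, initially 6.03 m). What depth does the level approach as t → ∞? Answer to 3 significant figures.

2.51 m

Level balance: A dh/dt = 0.0856 − 0.0540 √h. Setting dh/dt = 0:
Q_in = 0.0540 √h_ss ⇒ √h_ss = 0.0856/0.0540 = 1.5852.
h_ss = 1.5852² = 2.5128 m. (Since h₀ = 6.03 m > h_ss, the level will fall toward this value.)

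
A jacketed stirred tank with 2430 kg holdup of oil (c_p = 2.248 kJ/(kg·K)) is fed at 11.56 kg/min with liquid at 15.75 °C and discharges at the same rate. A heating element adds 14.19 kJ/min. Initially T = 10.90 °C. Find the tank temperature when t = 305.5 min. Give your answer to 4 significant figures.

15.03 °C

Unsteady energy balance on the tank contents: M c_p dT/dt = ṁ c_p (T_in − T) + 14.19.
Rearrange: dT/dt = (T_ss − T)/τ with τ = M/ṁ = 210.208 min and T_ss = T_in + Q̇/(ṁ c_p) = 16.2960 °C.
Integrating: T(t) = T_ss + (T₀ − T_ss) e^(−t/τ).
T(305.5) = 16.2960 + (-5.39604)·e^(−305.5/210.208) = 16.2960 + (-5.39604)·0.233792 = 15.0345 °C.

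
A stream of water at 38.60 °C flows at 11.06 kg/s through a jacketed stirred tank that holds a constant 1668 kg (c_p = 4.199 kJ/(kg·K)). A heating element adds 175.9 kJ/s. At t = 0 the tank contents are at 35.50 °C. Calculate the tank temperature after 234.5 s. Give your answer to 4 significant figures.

40.93 °C

M c_p dT/dt = ṁ c_p (T_in − T) + Q̇.
Rearrange: dT/dt = (T_ss − T)/τ with τ = M/ṁ = 150.814 s and T_ss = T_in + Q̇/(ṁ c_p) = 42.3876 °C.
T approaches T_ss exponentially: T(t) = T_ss + (T₀ − T_ss) e^(−t/τ).
T(234.5) = 42.3876 + (-6.88761)·e^(−234.5/150.814) = 42.3876 + (-6.88761)·0.211211 = 40.9329 °C.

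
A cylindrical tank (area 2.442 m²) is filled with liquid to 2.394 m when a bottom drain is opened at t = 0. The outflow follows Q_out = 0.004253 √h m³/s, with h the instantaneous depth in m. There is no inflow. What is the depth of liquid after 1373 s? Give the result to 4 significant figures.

0.1237 m

A dh/dt = −Q_out = −0.004253 √h.
Separate and integrate: 2(√h − √h₀) = −(0.004253/A) t.
√h = √2.394 − 0.004253·1373/(2·2.442) = 1.54726 − 1.19561 = 0.351644.
h = 0.351644² = 0.123653 m.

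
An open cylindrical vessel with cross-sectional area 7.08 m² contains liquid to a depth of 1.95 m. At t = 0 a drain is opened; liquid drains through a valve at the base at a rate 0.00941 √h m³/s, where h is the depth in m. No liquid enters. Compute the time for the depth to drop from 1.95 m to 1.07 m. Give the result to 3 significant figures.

A dh/dt = −Q_out = −0.00941 √h.
∫ h^(−1/2) dh = −(0.00941/A) ∫ dt, giving 2√h = 2√h₀ − (0.00941/A) t.
t = 2A(√h₀ − √h)/0.00941 = 2·7.08·(√1.95 − √1.07)/0.00941
  = 14.160 × (1.3964 − 1.0344) / 0.00941 = 544.76 s.

545 s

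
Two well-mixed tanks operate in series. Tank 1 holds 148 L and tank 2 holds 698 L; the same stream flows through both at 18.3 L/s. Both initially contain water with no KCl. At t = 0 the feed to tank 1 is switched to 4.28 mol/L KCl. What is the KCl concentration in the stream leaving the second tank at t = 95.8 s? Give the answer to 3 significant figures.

3.84 mol/L

Time constants: τᵢ = Vᵢ/Q for each well-mixed tank.
τ₁ = 148/18.3 = 8.0874 s; τ₂ = 698/18.3 = 38.142 s.
Tank 1: C₁ = C_in(1 − e^(−t/τ₁)). Tank 2 (τ₁ ≠ τ₂): C₂ = C_in[1 − (τ₁ e^(−t/τ₁) − τ₂ e^(−t/τ₂))/(τ₁ − τ₂)].
At t = 95.8: e^(−t/τ₁) = 7.1705e-06, e^(−t/τ₂) = 0.081133.
C₂ = 4.28·[1 − (8.0874·7.1705e-06 − 38.142·0.081133)/(-30.055)] = 4.28·0.89704 = 3.8393 mol/L.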